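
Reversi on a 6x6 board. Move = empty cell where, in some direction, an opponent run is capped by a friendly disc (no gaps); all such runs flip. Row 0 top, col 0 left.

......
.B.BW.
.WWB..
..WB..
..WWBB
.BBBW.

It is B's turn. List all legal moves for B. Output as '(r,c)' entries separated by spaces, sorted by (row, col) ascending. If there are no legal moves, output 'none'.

Answer: (0,5) (1,2) (1,5) (2,0) (3,1) (3,4) (4,1) (5,5)

Derivation:
(0,3): no bracket -> illegal
(0,4): no bracket -> illegal
(0,5): flips 1 -> legal
(1,0): no bracket -> illegal
(1,2): flips 3 -> legal
(1,5): flips 1 -> legal
(2,0): flips 2 -> legal
(2,4): no bracket -> illegal
(2,5): no bracket -> illegal
(3,0): no bracket -> illegal
(3,1): flips 4 -> legal
(3,4): flips 1 -> legal
(4,1): flips 3 -> legal
(5,5): flips 1 -> legal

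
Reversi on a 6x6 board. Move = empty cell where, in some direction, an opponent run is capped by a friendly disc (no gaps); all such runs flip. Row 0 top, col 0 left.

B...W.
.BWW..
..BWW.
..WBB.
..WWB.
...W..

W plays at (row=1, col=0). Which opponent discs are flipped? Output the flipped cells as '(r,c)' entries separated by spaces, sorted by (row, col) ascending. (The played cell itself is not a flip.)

Dir NW: edge -> no flip
Dir N: opp run (0,0), next=edge -> no flip
Dir NE: first cell '.' (not opp) -> no flip
Dir W: edge -> no flip
Dir E: opp run (1,1) capped by W -> flip
Dir SW: edge -> no flip
Dir S: first cell '.' (not opp) -> no flip
Dir SE: first cell '.' (not opp) -> no flip

Answer: (1,1)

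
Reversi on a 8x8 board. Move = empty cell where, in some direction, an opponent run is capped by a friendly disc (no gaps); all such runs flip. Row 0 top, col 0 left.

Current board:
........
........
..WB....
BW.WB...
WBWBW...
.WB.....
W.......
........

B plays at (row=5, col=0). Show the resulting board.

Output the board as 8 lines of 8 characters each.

Place B at (5,0); scan 8 dirs for brackets.
Dir NW: edge -> no flip
Dir N: opp run (4,0) capped by B -> flip
Dir NE: first cell 'B' (not opp) -> no flip
Dir W: edge -> no flip
Dir E: opp run (5,1) capped by B -> flip
Dir SW: edge -> no flip
Dir S: opp run (6,0), next='.' -> no flip
Dir SE: first cell '.' (not opp) -> no flip
All flips: (4,0) (5,1)

Answer: ........
........
..WB....
BW.WB...
BBWBW...
BBB.....
W.......
........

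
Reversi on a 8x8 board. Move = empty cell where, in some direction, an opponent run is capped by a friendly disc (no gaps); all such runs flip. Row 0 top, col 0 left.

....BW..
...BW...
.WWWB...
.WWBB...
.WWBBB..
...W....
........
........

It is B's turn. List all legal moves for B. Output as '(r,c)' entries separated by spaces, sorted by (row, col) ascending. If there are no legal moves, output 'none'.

(0,3): no bracket -> illegal
(0,6): flips 1 -> legal
(1,0): flips 2 -> legal
(1,1): flips 1 -> legal
(1,2): flips 1 -> legal
(1,5): flips 1 -> legal
(1,6): no bracket -> illegal
(2,0): flips 3 -> legal
(2,5): no bracket -> illegal
(3,0): flips 2 -> legal
(4,0): flips 4 -> legal
(5,0): no bracket -> illegal
(5,1): flips 1 -> legal
(5,2): no bracket -> illegal
(5,4): no bracket -> illegal
(6,2): flips 1 -> legal
(6,3): flips 1 -> legal
(6,4): no bracket -> illegal

Answer: (0,6) (1,0) (1,1) (1,2) (1,5) (2,0) (3,0) (4,0) (5,1) (6,2) (6,3)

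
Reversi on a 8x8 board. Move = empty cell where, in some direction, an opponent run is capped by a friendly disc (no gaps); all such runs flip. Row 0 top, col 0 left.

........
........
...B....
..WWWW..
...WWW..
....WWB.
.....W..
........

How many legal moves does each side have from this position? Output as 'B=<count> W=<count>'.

Answer: B=3 W=6

Derivation:
-- B to move --
(2,1): no bracket -> illegal
(2,2): no bracket -> illegal
(2,4): no bracket -> illegal
(2,5): no bracket -> illegal
(2,6): no bracket -> illegal
(3,1): no bracket -> illegal
(3,6): no bracket -> illegal
(4,1): flips 1 -> legal
(4,2): no bracket -> illegal
(4,6): no bracket -> illegal
(5,2): no bracket -> illegal
(5,3): flips 4 -> legal
(6,3): no bracket -> illegal
(6,4): no bracket -> illegal
(6,6): no bracket -> illegal
(7,4): flips 1 -> legal
(7,5): no bracket -> illegal
(7,6): no bracket -> illegal
B mobility = 3
-- W to move --
(1,2): flips 1 -> legal
(1,3): flips 1 -> legal
(1,4): flips 1 -> legal
(2,2): no bracket -> illegal
(2,4): no bracket -> illegal
(4,6): no bracket -> illegal
(4,7): flips 1 -> legal
(5,7): flips 1 -> legal
(6,6): no bracket -> illegal
(6,7): flips 1 -> legal
W mobility = 6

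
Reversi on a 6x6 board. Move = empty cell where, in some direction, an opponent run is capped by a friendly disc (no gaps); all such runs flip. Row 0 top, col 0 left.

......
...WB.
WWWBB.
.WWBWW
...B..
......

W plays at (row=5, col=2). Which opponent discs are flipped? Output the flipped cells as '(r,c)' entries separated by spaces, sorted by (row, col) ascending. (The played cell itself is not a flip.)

Answer: (4,3)

Derivation:
Dir NW: first cell '.' (not opp) -> no flip
Dir N: first cell '.' (not opp) -> no flip
Dir NE: opp run (4,3) capped by W -> flip
Dir W: first cell '.' (not opp) -> no flip
Dir E: first cell '.' (not opp) -> no flip
Dir SW: edge -> no flip
Dir S: edge -> no flip
Dir SE: edge -> no flip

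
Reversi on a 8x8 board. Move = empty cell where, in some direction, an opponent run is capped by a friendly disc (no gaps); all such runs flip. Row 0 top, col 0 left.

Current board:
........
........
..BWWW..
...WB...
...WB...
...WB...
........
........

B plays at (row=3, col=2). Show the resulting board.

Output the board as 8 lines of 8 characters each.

Place B at (3,2); scan 8 dirs for brackets.
Dir NW: first cell '.' (not opp) -> no flip
Dir N: first cell 'B' (not opp) -> no flip
Dir NE: opp run (2,3), next='.' -> no flip
Dir W: first cell '.' (not opp) -> no flip
Dir E: opp run (3,3) capped by B -> flip
Dir SW: first cell '.' (not opp) -> no flip
Dir S: first cell '.' (not opp) -> no flip
Dir SE: opp run (4,3) capped by B -> flip
All flips: (3,3) (4,3)

Answer: ........
........
..BWWW..
..BBB...
...BB...
...WB...
........
........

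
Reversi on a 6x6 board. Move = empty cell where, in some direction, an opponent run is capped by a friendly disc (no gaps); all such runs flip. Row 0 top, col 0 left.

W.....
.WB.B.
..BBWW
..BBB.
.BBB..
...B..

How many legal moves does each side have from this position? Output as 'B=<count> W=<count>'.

Answer: B=2 W=7

Derivation:
-- B to move --
(0,1): no bracket -> illegal
(0,2): no bracket -> illegal
(1,0): flips 1 -> legal
(1,3): no bracket -> illegal
(1,5): flips 1 -> legal
(2,0): no bracket -> illegal
(2,1): no bracket -> illegal
(3,5): no bracket -> illegal
B mobility = 2
-- W to move --
(0,1): no bracket -> illegal
(0,2): no bracket -> illegal
(0,3): flips 1 -> legal
(0,4): flips 1 -> legal
(0,5): no bracket -> illegal
(1,3): flips 1 -> legal
(1,5): no bracket -> illegal
(2,1): flips 2 -> legal
(3,0): no bracket -> illegal
(3,1): no bracket -> illegal
(3,5): no bracket -> illegal
(4,0): no bracket -> illegal
(4,4): flips 3 -> legal
(4,5): no bracket -> illegal
(5,0): no bracket -> illegal
(5,1): flips 2 -> legal
(5,2): flips 2 -> legal
(5,4): no bracket -> illegal
W mobility = 7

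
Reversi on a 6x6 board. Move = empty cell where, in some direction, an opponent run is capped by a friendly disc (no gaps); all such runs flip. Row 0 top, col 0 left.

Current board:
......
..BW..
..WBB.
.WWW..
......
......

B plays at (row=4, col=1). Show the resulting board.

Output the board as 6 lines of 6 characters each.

Answer: ......
..BW..
..WBB.
.WBW..
.B....
......

Derivation:
Place B at (4,1); scan 8 dirs for brackets.
Dir NW: first cell '.' (not opp) -> no flip
Dir N: opp run (3,1), next='.' -> no flip
Dir NE: opp run (3,2) capped by B -> flip
Dir W: first cell '.' (not opp) -> no flip
Dir E: first cell '.' (not opp) -> no flip
Dir SW: first cell '.' (not opp) -> no flip
Dir S: first cell '.' (not opp) -> no flip
Dir SE: first cell '.' (not opp) -> no flip
All flips: (3,2)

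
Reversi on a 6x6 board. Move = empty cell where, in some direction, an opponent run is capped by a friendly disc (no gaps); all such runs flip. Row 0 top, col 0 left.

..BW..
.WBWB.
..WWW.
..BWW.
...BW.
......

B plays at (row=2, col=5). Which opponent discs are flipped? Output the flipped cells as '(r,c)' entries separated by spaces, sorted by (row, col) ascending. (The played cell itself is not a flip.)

Answer: (3,4)

Derivation:
Dir NW: first cell 'B' (not opp) -> no flip
Dir N: first cell '.' (not opp) -> no flip
Dir NE: edge -> no flip
Dir W: opp run (2,4) (2,3) (2,2), next='.' -> no flip
Dir E: edge -> no flip
Dir SW: opp run (3,4) capped by B -> flip
Dir S: first cell '.' (not opp) -> no flip
Dir SE: edge -> no flip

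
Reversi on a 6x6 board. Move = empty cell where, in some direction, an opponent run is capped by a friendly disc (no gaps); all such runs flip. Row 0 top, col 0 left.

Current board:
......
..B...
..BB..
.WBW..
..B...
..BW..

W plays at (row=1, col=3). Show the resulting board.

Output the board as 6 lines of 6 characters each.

Place W at (1,3); scan 8 dirs for brackets.
Dir NW: first cell '.' (not opp) -> no flip
Dir N: first cell '.' (not opp) -> no flip
Dir NE: first cell '.' (not opp) -> no flip
Dir W: opp run (1,2), next='.' -> no flip
Dir E: first cell '.' (not opp) -> no flip
Dir SW: opp run (2,2) capped by W -> flip
Dir S: opp run (2,3) capped by W -> flip
Dir SE: first cell '.' (not opp) -> no flip
All flips: (2,2) (2,3)

Answer: ......
..BW..
..WW..
.WBW..
..B...
..BW..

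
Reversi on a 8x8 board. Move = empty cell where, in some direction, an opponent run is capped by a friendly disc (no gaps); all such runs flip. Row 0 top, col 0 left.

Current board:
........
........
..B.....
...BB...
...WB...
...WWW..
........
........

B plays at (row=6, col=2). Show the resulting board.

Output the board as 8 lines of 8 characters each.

Answer: ........
........
..B.....
...BB...
...WB...
...BWW..
..B.....
........

Derivation:
Place B at (6,2); scan 8 dirs for brackets.
Dir NW: first cell '.' (not opp) -> no flip
Dir N: first cell '.' (not opp) -> no flip
Dir NE: opp run (5,3) capped by B -> flip
Dir W: first cell '.' (not opp) -> no flip
Dir E: first cell '.' (not opp) -> no flip
Dir SW: first cell '.' (not opp) -> no flip
Dir S: first cell '.' (not opp) -> no flip
Dir SE: first cell '.' (not opp) -> no flip
All flips: (5,3)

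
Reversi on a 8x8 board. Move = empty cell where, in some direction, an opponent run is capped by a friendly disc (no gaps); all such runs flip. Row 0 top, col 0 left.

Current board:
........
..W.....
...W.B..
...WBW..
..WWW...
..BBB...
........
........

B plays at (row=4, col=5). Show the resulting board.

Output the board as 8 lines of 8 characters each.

Answer: ........
..W.....
...W.B..
...WBB..
..WWWB..
..BBB...
........
........

Derivation:
Place B at (4,5); scan 8 dirs for brackets.
Dir NW: first cell 'B' (not opp) -> no flip
Dir N: opp run (3,5) capped by B -> flip
Dir NE: first cell '.' (not opp) -> no flip
Dir W: opp run (4,4) (4,3) (4,2), next='.' -> no flip
Dir E: first cell '.' (not opp) -> no flip
Dir SW: first cell 'B' (not opp) -> no flip
Dir S: first cell '.' (not opp) -> no flip
Dir SE: first cell '.' (not opp) -> no flip
All flips: (3,5)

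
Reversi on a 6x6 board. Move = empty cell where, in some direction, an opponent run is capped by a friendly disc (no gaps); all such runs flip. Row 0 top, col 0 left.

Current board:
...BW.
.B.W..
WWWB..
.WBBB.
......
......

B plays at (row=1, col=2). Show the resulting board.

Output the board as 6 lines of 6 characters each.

Place B at (1,2); scan 8 dirs for brackets.
Dir NW: first cell '.' (not opp) -> no flip
Dir N: first cell '.' (not opp) -> no flip
Dir NE: first cell 'B' (not opp) -> no flip
Dir W: first cell 'B' (not opp) -> no flip
Dir E: opp run (1,3), next='.' -> no flip
Dir SW: opp run (2,1), next='.' -> no flip
Dir S: opp run (2,2) capped by B -> flip
Dir SE: first cell 'B' (not opp) -> no flip
All flips: (2,2)

Answer: ...BW.
.BBW..
WWBB..
.WBBB.
......
......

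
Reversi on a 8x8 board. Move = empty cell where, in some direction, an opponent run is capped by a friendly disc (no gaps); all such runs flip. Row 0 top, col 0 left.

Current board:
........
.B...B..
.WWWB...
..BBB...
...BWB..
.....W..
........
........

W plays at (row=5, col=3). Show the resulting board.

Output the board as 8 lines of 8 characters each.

Place W at (5,3); scan 8 dirs for brackets.
Dir NW: first cell '.' (not opp) -> no flip
Dir N: opp run (4,3) (3,3) capped by W -> flip
Dir NE: first cell 'W' (not opp) -> no flip
Dir W: first cell '.' (not opp) -> no flip
Dir E: first cell '.' (not opp) -> no flip
Dir SW: first cell '.' (not opp) -> no flip
Dir S: first cell '.' (not opp) -> no flip
Dir SE: first cell '.' (not opp) -> no flip
All flips: (3,3) (4,3)

Answer: ........
.B...B..
.WWWB...
..BWB...
...WWB..
...W.W..
........
........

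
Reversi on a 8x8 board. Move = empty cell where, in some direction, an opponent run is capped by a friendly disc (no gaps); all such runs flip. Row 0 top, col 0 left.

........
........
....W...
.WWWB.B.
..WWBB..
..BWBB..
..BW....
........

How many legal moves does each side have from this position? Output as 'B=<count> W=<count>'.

Answer: B=8 W=13

Derivation:
-- B to move --
(1,3): no bracket -> illegal
(1,4): flips 1 -> legal
(1,5): no bracket -> illegal
(2,0): no bracket -> illegal
(2,1): flips 2 -> legal
(2,2): flips 3 -> legal
(2,3): no bracket -> illegal
(2,5): no bracket -> illegal
(3,0): flips 3 -> legal
(3,5): no bracket -> illegal
(4,0): no bracket -> illegal
(4,1): flips 2 -> legal
(5,1): no bracket -> illegal
(6,4): flips 1 -> legal
(7,2): flips 1 -> legal
(7,3): no bracket -> illegal
(7,4): flips 1 -> legal
B mobility = 8
-- W to move --
(2,3): no bracket -> illegal
(2,5): flips 1 -> legal
(2,6): no bracket -> illegal
(2,7): flips 3 -> legal
(3,5): flips 2 -> legal
(3,7): no bracket -> illegal
(4,1): flips 1 -> legal
(4,6): flips 2 -> legal
(4,7): no bracket -> illegal
(5,1): flips 1 -> legal
(5,6): flips 2 -> legal
(6,1): flips 2 -> legal
(6,4): flips 3 -> legal
(6,5): flips 1 -> legal
(6,6): flips 2 -> legal
(7,1): flips 1 -> legal
(7,2): flips 2 -> legal
(7,3): no bracket -> illegal
W mobility = 13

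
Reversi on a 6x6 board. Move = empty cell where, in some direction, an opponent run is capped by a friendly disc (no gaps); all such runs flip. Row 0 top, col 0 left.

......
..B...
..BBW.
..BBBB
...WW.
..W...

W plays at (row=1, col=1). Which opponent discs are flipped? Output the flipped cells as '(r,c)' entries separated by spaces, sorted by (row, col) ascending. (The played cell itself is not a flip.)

Answer: (2,2) (3,3)

Derivation:
Dir NW: first cell '.' (not opp) -> no flip
Dir N: first cell '.' (not opp) -> no flip
Dir NE: first cell '.' (not opp) -> no flip
Dir W: first cell '.' (not opp) -> no flip
Dir E: opp run (1,2), next='.' -> no flip
Dir SW: first cell '.' (not opp) -> no flip
Dir S: first cell '.' (not opp) -> no flip
Dir SE: opp run (2,2) (3,3) capped by W -> flip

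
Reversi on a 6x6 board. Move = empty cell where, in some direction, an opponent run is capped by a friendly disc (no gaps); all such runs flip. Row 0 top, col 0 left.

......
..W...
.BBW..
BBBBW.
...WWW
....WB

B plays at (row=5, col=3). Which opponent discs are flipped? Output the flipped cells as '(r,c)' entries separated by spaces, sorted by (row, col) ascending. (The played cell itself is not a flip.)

Dir NW: first cell '.' (not opp) -> no flip
Dir N: opp run (4,3) capped by B -> flip
Dir NE: opp run (4,4), next='.' -> no flip
Dir W: first cell '.' (not opp) -> no flip
Dir E: opp run (5,4) capped by B -> flip
Dir SW: edge -> no flip
Dir S: edge -> no flip
Dir SE: edge -> no flip

Answer: (4,3) (5,4)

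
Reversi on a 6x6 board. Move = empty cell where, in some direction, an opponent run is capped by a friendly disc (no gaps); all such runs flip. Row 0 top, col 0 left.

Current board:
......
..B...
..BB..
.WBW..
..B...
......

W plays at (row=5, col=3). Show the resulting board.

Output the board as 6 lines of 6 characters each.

Place W at (5,3); scan 8 dirs for brackets.
Dir NW: opp run (4,2) capped by W -> flip
Dir N: first cell '.' (not opp) -> no flip
Dir NE: first cell '.' (not opp) -> no flip
Dir W: first cell '.' (not opp) -> no flip
Dir E: first cell '.' (not opp) -> no flip
Dir SW: edge -> no flip
Dir S: edge -> no flip
Dir SE: edge -> no flip
All flips: (4,2)

Answer: ......
..B...
..BB..
.WBW..
..W...
...W..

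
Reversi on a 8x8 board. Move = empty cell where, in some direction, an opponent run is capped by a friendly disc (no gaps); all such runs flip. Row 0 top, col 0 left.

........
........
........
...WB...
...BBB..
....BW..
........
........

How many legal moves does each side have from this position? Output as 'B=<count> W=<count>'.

Answer: B=6 W=2

Derivation:
-- B to move --
(2,2): flips 1 -> legal
(2,3): flips 1 -> legal
(2,4): no bracket -> illegal
(3,2): flips 1 -> legal
(4,2): no bracket -> illegal
(4,6): no bracket -> illegal
(5,6): flips 1 -> legal
(6,4): no bracket -> illegal
(6,5): flips 1 -> legal
(6,6): flips 1 -> legal
B mobility = 6
-- W to move --
(2,3): no bracket -> illegal
(2,4): no bracket -> illegal
(2,5): no bracket -> illegal
(3,2): no bracket -> illegal
(3,5): flips 2 -> legal
(3,6): no bracket -> illegal
(4,2): no bracket -> illegal
(4,6): no bracket -> illegal
(5,2): no bracket -> illegal
(5,3): flips 2 -> legal
(5,6): no bracket -> illegal
(6,3): no bracket -> illegal
(6,4): no bracket -> illegal
(6,5): no bracket -> illegal
W mobility = 2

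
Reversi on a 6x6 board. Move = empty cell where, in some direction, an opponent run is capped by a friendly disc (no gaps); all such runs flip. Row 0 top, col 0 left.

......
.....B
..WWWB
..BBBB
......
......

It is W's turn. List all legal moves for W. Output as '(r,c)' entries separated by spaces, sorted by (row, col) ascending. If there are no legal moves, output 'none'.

Answer: (4,1) (4,2) (4,3) (4,4) (4,5)

Derivation:
(0,4): no bracket -> illegal
(0,5): no bracket -> illegal
(1,4): no bracket -> illegal
(2,1): no bracket -> illegal
(3,1): no bracket -> illegal
(4,1): flips 1 -> legal
(4,2): flips 2 -> legal
(4,3): flips 1 -> legal
(4,4): flips 2 -> legal
(4,5): flips 1 -> legal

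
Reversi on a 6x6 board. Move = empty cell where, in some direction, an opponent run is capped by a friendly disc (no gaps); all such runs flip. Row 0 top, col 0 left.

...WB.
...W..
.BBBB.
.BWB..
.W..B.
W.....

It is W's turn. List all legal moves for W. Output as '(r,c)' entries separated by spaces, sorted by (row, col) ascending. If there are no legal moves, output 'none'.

Answer: (0,5) (1,0) (1,1) (1,2) (1,4) (3,0) (3,4) (3,5) (4,0) (4,3)

Derivation:
(0,5): flips 1 -> legal
(1,0): flips 1 -> legal
(1,1): flips 2 -> legal
(1,2): flips 1 -> legal
(1,4): flips 1 -> legal
(1,5): no bracket -> illegal
(2,0): no bracket -> illegal
(2,5): no bracket -> illegal
(3,0): flips 1 -> legal
(3,4): flips 1 -> legal
(3,5): flips 1 -> legal
(4,0): flips 2 -> legal
(4,2): no bracket -> illegal
(4,3): flips 2 -> legal
(4,5): no bracket -> illegal
(5,3): no bracket -> illegal
(5,4): no bracket -> illegal
(5,5): no bracket -> illegal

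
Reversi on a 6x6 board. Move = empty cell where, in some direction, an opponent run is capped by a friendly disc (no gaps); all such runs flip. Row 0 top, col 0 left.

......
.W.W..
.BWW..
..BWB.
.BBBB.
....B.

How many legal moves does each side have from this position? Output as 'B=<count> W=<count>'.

-- B to move --
(0,0): flips 3 -> legal
(0,1): flips 1 -> legal
(0,2): no bracket -> illegal
(0,3): flips 3 -> legal
(0,4): no bracket -> illegal
(1,0): no bracket -> illegal
(1,2): flips 2 -> legal
(1,4): flips 1 -> legal
(2,0): no bracket -> illegal
(2,4): flips 3 -> legal
(3,1): no bracket -> illegal
B mobility = 6
-- W to move --
(1,0): no bracket -> illegal
(1,2): no bracket -> illegal
(2,0): flips 1 -> legal
(2,4): no bracket -> illegal
(2,5): no bracket -> illegal
(3,0): no bracket -> illegal
(3,1): flips 2 -> legal
(3,5): flips 1 -> legal
(4,0): no bracket -> illegal
(4,5): flips 1 -> legal
(5,0): flips 2 -> legal
(5,1): flips 1 -> legal
(5,2): flips 2 -> legal
(5,3): flips 1 -> legal
(5,5): flips 1 -> legal
W mobility = 9

Answer: B=6 W=9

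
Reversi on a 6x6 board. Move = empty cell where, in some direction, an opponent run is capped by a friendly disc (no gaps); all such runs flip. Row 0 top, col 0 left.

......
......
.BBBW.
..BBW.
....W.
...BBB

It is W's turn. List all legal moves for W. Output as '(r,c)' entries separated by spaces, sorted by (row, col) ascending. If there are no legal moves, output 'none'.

(1,0): no bracket -> illegal
(1,1): flips 2 -> legal
(1,2): flips 1 -> legal
(1,3): no bracket -> illegal
(1,4): no bracket -> illegal
(2,0): flips 3 -> legal
(3,0): no bracket -> illegal
(3,1): flips 2 -> legal
(4,1): no bracket -> illegal
(4,2): flips 1 -> legal
(4,3): no bracket -> illegal
(4,5): no bracket -> illegal
(5,2): no bracket -> illegal

Answer: (1,1) (1,2) (2,0) (3,1) (4,2)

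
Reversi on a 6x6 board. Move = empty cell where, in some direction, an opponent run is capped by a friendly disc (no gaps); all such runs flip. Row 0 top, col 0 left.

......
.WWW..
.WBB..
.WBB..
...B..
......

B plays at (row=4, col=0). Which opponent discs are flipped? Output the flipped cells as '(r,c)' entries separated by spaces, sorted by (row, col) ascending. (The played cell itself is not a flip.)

Answer: (3,1)

Derivation:
Dir NW: edge -> no flip
Dir N: first cell '.' (not opp) -> no flip
Dir NE: opp run (3,1) capped by B -> flip
Dir W: edge -> no flip
Dir E: first cell '.' (not opp) -> no flip
Dir SW: edge -> no flip
Dir S: first cell '.' (not opp) -> no flip
Dir SE: first cell '.' (not opp) -> no flip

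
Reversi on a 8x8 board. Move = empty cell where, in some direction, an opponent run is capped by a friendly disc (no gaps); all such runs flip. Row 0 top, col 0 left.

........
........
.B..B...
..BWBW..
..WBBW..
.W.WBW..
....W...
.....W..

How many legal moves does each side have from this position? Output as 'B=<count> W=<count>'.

-- B to move --
(2,2): flips 1 -> legal
(2,3): flips 1 -> legal
(2,5): no bracket -> illegal
(2,6): flips 1 -> legal
(3,1): no bracket -> illegal
(3,6): flips 2 -> legal
(4,0): no bracket -> illegal
(4,1): flips 1 -> legal
(4,6): flips 2 -> legal
(5,0): no bracket -> illegal
(5,2): flips 2 -> legal
(5,6): flips 2 -> legal
(6,0): flips 3 -> legal
(6,1): no bracket -> illegal
(6,2): flips 1 -> legal
(6,3): flips 1 -> legal
(6,5): no bracket -> illegal
(6,6): flips 1 -> legal
(7,3): no bracket -> illegal
(7,4): flips 1 -> legal
(7,6): no bracket -> illegal
B mobility = 13
-- W to move --
(1,0): no bracket -> illegal
(1,1): no bracket -> illegal
(1,2): no bracket -> illegal
(1,3): flips 1 -> legal
(1,4): flips 4 -> legal
(1,5): flips 1 -> legal
(2,0): no bracket -> illegal
(2,2): flips 1 -> legal
(2,3): flips 1 -> legal
(2,5): no bracket -> illegal
(3,0): no bracket -> illegal
(3,1): flips 1 -> legal
(4,1): no bracket -> illegal
(5,2): no bracket -> illegal
(6,3): flips 1 -> legal
(6,5): no bracket -> illegal
W mobility = 7

Answer: B=13 W=7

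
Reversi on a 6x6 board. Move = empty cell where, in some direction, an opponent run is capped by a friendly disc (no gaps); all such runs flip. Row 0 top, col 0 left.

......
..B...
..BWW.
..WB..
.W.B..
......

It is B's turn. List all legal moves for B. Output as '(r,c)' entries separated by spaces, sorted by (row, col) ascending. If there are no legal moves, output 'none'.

(1,3): flips 1 -> legal
(1,4): no bracket -> illegal
(1,5): flips 1 -> legal
(2,1): flips 1 -> legal
(2,5): flips 2 -> legal
(3,0): no bracket -> illegal
(3,1): flips 1 -> legal
(3,4): flips 1 -> legal
(3,5): no bracket -> illegal
(4,0): no bracket -> illegal
(4,2): flips 1 -> legal
(5,0): no bracket -> illegal
(5,1): no bracket -> illegal
(5,2): no bracket -> illegal

Answer: (1,3) (1,5) (2,1) (2,5) (3,1) (3,4) (4,2)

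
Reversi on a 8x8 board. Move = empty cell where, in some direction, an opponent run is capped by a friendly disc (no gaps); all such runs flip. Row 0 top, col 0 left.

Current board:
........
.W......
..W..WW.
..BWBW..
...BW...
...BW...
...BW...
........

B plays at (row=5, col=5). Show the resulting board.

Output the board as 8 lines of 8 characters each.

Place B at (5,5); scan 8 dirs for brackets.
Dir NW: opp run (4,4) (3,3) (2,2) (1,1), next='.' -> no flip
Dir N: first cell '.' (not opp) -> no flip
Dir NE: first cell '.' (not opp) -> no flip
Dir W: opp run (5,4) capped by B -> flip
Dir E: first cell '.' (not opp) -> no flip
Dir SW: opp run (6,4), next='.' -> no flip
Dir S: first cell '.' (not opp) -> no flip
Dir SE: first cell '.' (not opp) -> no flip
All flips: (5,4)

Answer: ........
.W......
..W..WW.
..BWBW..
...BW...
...BBB..
...BW...
........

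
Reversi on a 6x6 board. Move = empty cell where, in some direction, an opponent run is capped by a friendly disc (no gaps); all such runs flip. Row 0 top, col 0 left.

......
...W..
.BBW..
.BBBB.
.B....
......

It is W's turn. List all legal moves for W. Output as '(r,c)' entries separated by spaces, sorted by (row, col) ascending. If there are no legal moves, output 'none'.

(1,0): no bracket -> illegal
(1,1): no bracket -> illegal
(1,2): no bracket -> illegal
(2,0): flips 2 -> legal
(2,4): no bracket -> illegal
(2,5): no bracket -> illegal
(3,0): no bracket -> illegal
(3,5): no bracket -> illegal
(4,0): flips 2 -> legal
(4,2): no bracket -> illegal
(4,3): flips 1 -> legal
(4,4): no bracket -> illegal
(4,5): flips 1 -> legal
(5,0): flips 2 -> legal
(5,1): no bracket -> illegal
(5,2): no bracket -> illegal

Answer: (2,0) (4,0) (4,3) (4,5) (5,0)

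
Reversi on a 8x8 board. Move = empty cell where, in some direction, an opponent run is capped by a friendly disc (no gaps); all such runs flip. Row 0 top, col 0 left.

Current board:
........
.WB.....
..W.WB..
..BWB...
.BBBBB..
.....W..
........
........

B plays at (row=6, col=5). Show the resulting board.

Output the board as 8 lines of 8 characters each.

Place B at (6,5); scan 8 dirs for brackets.
Dir NW: first cell '.' (not opp) -> no flip
Dir N: opp run (5,5) capped by B -> flip
Dir NE: first cell '.' (not opp) -> no flip
Dir W: first cell '.' (not opp) -> no flip
Dir E: first cell '.' (not opp) -> no flip
Dir SW: first cell '.' (not opp) -> no flip
Dir S: first cell '.' (not opp) -> no flip
Dir SE: first cell '.' (not opp) -> no flip
All flips: (5,5)

Answer: ........
.WB.....
..W.WB..
..BWB...
.BBBBB..
.....B..
.....B..
........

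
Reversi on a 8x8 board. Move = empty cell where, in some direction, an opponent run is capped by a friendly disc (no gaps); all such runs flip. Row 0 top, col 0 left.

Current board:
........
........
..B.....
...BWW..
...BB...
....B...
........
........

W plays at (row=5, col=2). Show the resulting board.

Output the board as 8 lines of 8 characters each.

Answer: ........
........
..B.....
...BWW..
...WB...
..W.B...
........
........

Derivation:
Place W at (5,2); scan 8 dirs for brackets.
Dir NW: first cell '.' (not opp) -> no flip
Dir N: first cell '.' (not opp) -> no flip
Dir NE: opp run (4,3) capped by W -> flip
Dir W: first cell '.' (not opp) -> no flip
Dir E: first cell '.' (not opp) -> no flip
Dir SW: first cell '.' (not opp) -> no flip
Dir S: first cell '.' (not opp) -> no flip
Dir SE: first cell '.' (not opp) -> no flip
All flips: (4,3)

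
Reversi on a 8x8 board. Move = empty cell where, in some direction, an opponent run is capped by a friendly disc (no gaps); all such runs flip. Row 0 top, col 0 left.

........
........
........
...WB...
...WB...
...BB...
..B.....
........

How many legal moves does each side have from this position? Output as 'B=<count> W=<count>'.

-- B to move --
(2,2): flips 1 -> legal
(2,3): flips 2 -> legal
(2,4): no bracket -> illegal
(3,2): flips 2 -> legal
(4,2): flips 1 -> legal
(5,2): flips 1 -> legal
B mobility = 5
-- W to move --
(2,3): no bracket -> illegal
(2,4): no bracket -> illegal
(2,5): flips 1 -> legal
(3,5): flips 1 -> legal
(4,2): no bracket -> illegal
(4,5): flips 1 -> legal
(5,1): no bracket -> illegal
(5,2): no bracket -> illegal
(5,5): flips 1 -> legal
(6,1): no bracket -> illegal
(6,3): flips 1 -> legal
(6,4): no bracket -> illegal
(6,5): flips 1 -> legal
(7,1): no bracket -> illegal
(7,2): no bracket -> illegal
(7,3): no bracket -> illegal
W mobility = 6

Answer: B=5 W=6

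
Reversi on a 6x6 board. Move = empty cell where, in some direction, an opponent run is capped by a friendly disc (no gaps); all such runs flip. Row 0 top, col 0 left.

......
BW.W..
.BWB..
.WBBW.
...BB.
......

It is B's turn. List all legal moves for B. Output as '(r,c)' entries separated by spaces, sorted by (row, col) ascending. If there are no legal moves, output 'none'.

(0,0): flips 2 -> legal
(0,1): flips 1 -> legal
(0,2): no bracket -> illegal
(0,3): flips 1 -> legal
(0,4): no bracket -> illegal
(1,2): flips 2 -> legal
(1,4): no bracket -> illegal
(2,0): no bracket -> illegal
(2,4): flips 1 -> legal
(2,5): flips 1 -> legal
(3,0): flips 1 -> legal
(3,5): flips 1 -> legal
(4,0): no bracket -> illegal
(4,1): flips 1 -> legal
(4,2): no bracket -> illegal
(4,5): flips 1 -> legal

Answer: (0,0) (0,1) (0,3) (1,2) (2,4) (2,5) (3,0) (3,5) (4,1) (4,5)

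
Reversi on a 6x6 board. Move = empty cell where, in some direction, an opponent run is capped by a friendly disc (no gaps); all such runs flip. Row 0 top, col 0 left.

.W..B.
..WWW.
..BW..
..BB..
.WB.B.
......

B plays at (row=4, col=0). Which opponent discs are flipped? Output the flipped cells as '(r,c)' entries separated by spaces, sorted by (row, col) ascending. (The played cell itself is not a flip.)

Answer: (4,1)

Derivation:
Dir NW: edge -> no flip
Dir N: first cell '.' (not opp) -> no flip
Dir NE: first cell '.' (not opp) -> no flip
Dir W: edge -> no flip
Dir E: opp run (4,1) capped by B -> flip
Dir SW: edge -> no flip
Dir S: first cell '.' (not opp) -> no flip
Dir SE: first cell '.' (not opp) -> no flip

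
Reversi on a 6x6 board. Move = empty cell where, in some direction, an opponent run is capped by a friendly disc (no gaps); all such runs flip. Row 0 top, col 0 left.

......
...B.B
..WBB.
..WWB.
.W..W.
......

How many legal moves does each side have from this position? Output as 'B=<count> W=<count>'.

-- B to move --
(1,1): no bracket -> illegal
(1,2): no bracket -> illegal
(2,1): flips 1 -> legal
(3,0): no bracket -> illegal
(3,1): flips 3 -> legal
(3,5): no bracket -> illegal
(4,0): no bracket -> illegal
(4,2): flips 1 -> legal
(4,3): flips 1 -> legal
(4,5): no bracket -> illegal
(5,0): flips 2 -> legal
(5,1): no bracket -> illegal
(5,2): no bracket -> illegal
(5,3): no bracket -> illegal
(5,4): flips 1 -> legal
(5,5): no bracket -> illegal
B mobility = 6
-- W to move --
(0,2): no bracket -> illegal
(0,3): flips 2 -> legal
(0,4): flips 1 -> legal
(0,5): no bracket -> illegal
(1,2): no bracket -> illegal
(1,4): flips 3 -> legal
(2,5): flips 2 -> legal
(3,5): flips 1 -> legal
(4,3): no bracket -> illegal
(4,5): no bracket -> illegal
W mobility = 5

Answer: B=6 W=5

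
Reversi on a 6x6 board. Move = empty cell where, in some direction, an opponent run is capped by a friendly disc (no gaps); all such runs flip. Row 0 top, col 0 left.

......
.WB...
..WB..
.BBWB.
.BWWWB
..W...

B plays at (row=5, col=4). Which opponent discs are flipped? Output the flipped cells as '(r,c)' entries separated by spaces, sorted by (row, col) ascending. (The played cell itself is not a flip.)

Answer: (4,3) (4,4)

Derivation:
Dir NW: opp run (4,3) capped by B -> flip
Dir N: opp run (4,4) capped by B -> flip
Dir NE: first cell 'B' (not opp) -> no flip
Dir W: first cell '.' (not opp) -> no flip
Dir E: first cell '.' (not opp) -> no flip
Dir SW: edge -> no flip
Dir S: edge -> no flip
Dir SE: edge -> no flip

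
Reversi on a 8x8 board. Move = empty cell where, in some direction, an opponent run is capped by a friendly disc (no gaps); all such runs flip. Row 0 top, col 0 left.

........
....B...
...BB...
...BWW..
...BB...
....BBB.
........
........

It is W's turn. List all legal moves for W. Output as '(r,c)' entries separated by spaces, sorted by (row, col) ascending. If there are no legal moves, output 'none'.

(0,3): no bracket -> illegal
(0,4): flips 2 -> legal
(0,5): no bracket -> illegal
(1,2): flips 1 -> legal
(1,3): flips 1 -> legal
(1,5): no bracket -> illegal
(2,2): no bracket -> illegal
(2,5): no bracket -> illegal
(3,2): flips 1 -> legal
(4,2): no bracket -> illegal
(4,5): no bracket -> illegal
(4,6): no bracket -> illegal
(4,7): no bracket -> illegal
(5,2): flips 1 -> legal
(5,3): flips 1 -> legal
(5,7): no bracket -> illegal
(6,3): no bracket -> illegal
(6,4): flips 2 -> legal
(6,5): no bracket -> illegal
(6,6): no bracket -> illegal
(6,7): no bracket -> illegal

Answer: (0,4) (1,2) (1,3) (3,2) (5,2) (5,3) (6,4)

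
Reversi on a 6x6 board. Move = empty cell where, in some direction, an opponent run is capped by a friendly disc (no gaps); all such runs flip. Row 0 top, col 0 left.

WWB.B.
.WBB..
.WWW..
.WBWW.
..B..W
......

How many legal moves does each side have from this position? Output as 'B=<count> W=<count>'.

Answer: B=8 W=7

Derivation:
-- B to move --
(1,0): flips 2 -> legal
(1,4): flips 1 -> legal
(2,0): flips 2 -> legal
(2,4): flips 1 -> legal
(2,5): no bracket -> illegal
(3,0): flips 2 -> legal
(3,5): flips 2 -> legal
(4,0): flips 2 -> legal
(4,1): no bracket -> illegal
(4,3): flips 2 -> legal
(4,4): no bracket -> illegal
(5,4): no bracket -> illegal
(5,5): no bracket -> illegal
B mobility = 8
-- W to move --
(0,3): flips 3 -> legal
(0,5): no bracket -> illegal
(1,4): flips 2 -> legal
(1,5): no bracket -> illegal
(2,4): no bracket -> illegal
(4,1): flips 1 -> legal
(4,3): flips 1 -> legal
(5,1): flips 1 -> legal
(5,2): flips 2 -> legal
(5,3): flips 1 -> legal
W mobility = 7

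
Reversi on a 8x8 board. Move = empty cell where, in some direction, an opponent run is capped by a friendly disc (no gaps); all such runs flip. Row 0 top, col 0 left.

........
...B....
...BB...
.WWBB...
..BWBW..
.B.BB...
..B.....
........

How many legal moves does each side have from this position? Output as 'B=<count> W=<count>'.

-- B to move --
(2,0): flips 1 -> legal
(2,1): flips 2 -> legal
(2,2): flips 1 -> legal
(3,0): flips 2 -> legal
(3,5): no bracket -> illegal
(3,6): flips 1 -> legal
(4,0): no bracket -> illegal
(4,1): flips 1 -> legal
(4,6): flips 1 -> legal
(5,2): flips 1 -> legal
(5,5): no bracket -> illegal
(5,6): flips 1 -> legal
B mobility = 9
-- W to move --
(0,2): no bracket -> illegal
(0,3): flips 3 -> legal
(0,4): no bracket -> illegal
(1,2): flips 2 -> legal
(1,4): flips 1 -> legal
(1,5): no bracket -> illegal
(2,2): no bracket -> illegal
(2,5): flips 1 -> legal
(3,5): flips 2 -> legal
(4,0): no bracket -> illegal
(4,1): flips 1 -> legal
(5,0): no bracket -> illegal
(5,2): flips 1 -> legal
(5,5): no bracket -> illegal
(6,0): no bracket -> illegal
(6,1): no bracket -> illegal
(6,3): flips 2 -> legal
(6,4): flips 2 -> legal
(6,5): flips 1 -> legal
(7,1): no bracket -> illegal
(7,2): no bracket -> illegal
(7,3): no bracket -> illegal
W mobility = 10

Answer: B=9 W=10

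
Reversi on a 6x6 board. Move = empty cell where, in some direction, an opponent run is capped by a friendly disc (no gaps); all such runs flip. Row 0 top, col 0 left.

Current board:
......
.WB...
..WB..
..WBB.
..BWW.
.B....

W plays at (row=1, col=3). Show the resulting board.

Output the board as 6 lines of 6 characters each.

Answer: ......
.WWW..
..WW..
..WWB.
..BWW.
.B....

Derivation:
Place W at (1,3); scan 8 dirs for brackets.
Dir NW: first cell '.' (not opp) -> no flip
Dir N: first cell '.' (not opp) -> no flip
Dir NE: first cell '.' (not opp) -> no flip
Dir W: opp run (1,2) capped by W -> flip
Dir E: first cell '.' (not opp) -> no flip
Dir SW: first cell 'W' (not opp) -> no flip
Dir S: opp run (2,3) (3,3) capped by W -> flip
Dir SE: first cell '.' (not opp) -> no flip
All flips: (1,2) (2,3) (3,3)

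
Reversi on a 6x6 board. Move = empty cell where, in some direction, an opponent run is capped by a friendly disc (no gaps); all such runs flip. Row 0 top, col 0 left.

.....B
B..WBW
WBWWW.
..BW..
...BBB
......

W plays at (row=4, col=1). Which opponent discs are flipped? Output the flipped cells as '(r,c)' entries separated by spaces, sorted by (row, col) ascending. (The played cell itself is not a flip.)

Answer: (3,2)

Derivation:
Dir NW: first cell '.' (not opp) -> no flip
Dir N: first cell '.' (not opp) -> no flip
Dir NE: opp run (3,2) capped by W -> flip
Dir W: first cell '.' (not opp) -> no flip
Dir E: first cell '.' (not opp) -> no flip
Dir SW: first cell '.' (not opp) -> no flip
Dir S: first cell '.' (not opp) -> no flip
Dir SE: first cell '.' (not opp) -> no flip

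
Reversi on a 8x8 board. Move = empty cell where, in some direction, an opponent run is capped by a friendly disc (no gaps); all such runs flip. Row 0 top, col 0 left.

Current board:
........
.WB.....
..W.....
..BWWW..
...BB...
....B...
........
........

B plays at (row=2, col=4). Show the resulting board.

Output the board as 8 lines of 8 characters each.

Answer: ........
.WB.....
..W.B...
..BWBW..
...BB...
....B...
........
........

Derivation:
Place B at (2,4); scan 8 dirs for brackets.
Dir NW: first cell '.' (not opp) -> no flip
Dir N: first cell '.' (not opp) -> no flip
Dir NE: first cell '.' (not opp) -> no flip
Dir W: first cell '.' (not opp) -> no flip
Dir E: first cell '.' (not opp) -> no flip
Dir SW: opp run (3,3), next='.' -> no flip
Dir S: opp run (3,4) capped by B -> flip
Dir SE: opp run (3,5), next='.' -> no flip
All flips: (3,4)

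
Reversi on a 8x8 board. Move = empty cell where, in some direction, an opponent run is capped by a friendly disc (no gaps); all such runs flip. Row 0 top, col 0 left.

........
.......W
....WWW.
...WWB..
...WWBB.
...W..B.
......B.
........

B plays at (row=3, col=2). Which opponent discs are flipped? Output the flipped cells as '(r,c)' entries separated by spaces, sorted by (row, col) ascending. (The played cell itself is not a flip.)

Dir NW: first cell '.' (not opp) -> no flip
Dir N: first cell '.' (not opp) -> no flip
Dir NE: first cell '.' (not opp) -> no flip
Dir W: first cell '.' (not opp) -> no flip
Dir E: opp run (3,3) (3,4) capped by B -> flip
Dir SW: first cell '.' (not opp) -> no flip
Dir S: first cell '.' (not opp) -> no flip
Dir SE: opp run (4,3), next='.' -> no flip

Answer: (3,3) (3,4)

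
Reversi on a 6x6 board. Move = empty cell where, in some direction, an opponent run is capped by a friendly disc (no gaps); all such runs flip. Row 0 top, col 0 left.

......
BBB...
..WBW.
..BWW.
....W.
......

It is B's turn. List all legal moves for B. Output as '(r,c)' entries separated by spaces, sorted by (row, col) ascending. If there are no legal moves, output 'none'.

(1,3): no bracket -> illegal
(1,4): no bracket -> illegal
(1,5): no bracket -> illegal
(2,1): flips 1 -> legal
(2,5): flips 1 -> legal
(3,1): no bracket -> illegal
(3,5): flips 2 -> legal
(4,2): no bracket -> illegal
(4,3): flips 1 -> legal
(4,5): flips 1 -> legal
(5,3): no bracket -> illegal
(5,4): no bracket -> illegal
(5,5): flips 3 -> legal

Answer: (2,1) (2,5) (3,5) (4,3) (4,5) (5,5)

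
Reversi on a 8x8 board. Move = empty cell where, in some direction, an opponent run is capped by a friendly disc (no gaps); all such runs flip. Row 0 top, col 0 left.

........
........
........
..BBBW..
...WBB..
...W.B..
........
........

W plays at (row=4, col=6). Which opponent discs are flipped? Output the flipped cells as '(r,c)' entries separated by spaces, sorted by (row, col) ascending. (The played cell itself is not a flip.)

Dir NW: first cell 'W' (not opp) -> no flip
Dir N: first cell '.' (not opp) -> no flip
Dir NE: first cell '.' (not opp) -> no flip
Dir W: opp run (4,5) (4,4) capped by W -> flip
Dir E: first cell '.' (not opp) -> no flip
Dir SW: opp run (5,5), next='.' -> no flip
Dir S: first cell '.' (not opp) -> no flip
Dir SE: first cell '.' (not opp) -> no flip

Answer: (4,4) (4,5)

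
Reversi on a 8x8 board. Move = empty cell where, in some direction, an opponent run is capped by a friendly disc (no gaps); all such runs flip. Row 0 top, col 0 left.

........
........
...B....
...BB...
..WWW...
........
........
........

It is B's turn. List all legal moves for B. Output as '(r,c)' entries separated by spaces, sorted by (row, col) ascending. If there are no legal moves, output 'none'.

(3,1): no bracket -> illegal
(3,2): no bracket -> illegal
(3,5): no bracket -> illegal
(4,1): no bracket -> illegal
(4,5): no bracket -> illegal
(5,1): flips 1 -> legal
(5,2): flips 1 -> legal
(5,3): flips 1 -> legal
(5,4): flips 1 -> legal
(5,5): flips 1 -> legal

Answer: (5,1) (5,2) (5,3) (5,4) (5,5)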